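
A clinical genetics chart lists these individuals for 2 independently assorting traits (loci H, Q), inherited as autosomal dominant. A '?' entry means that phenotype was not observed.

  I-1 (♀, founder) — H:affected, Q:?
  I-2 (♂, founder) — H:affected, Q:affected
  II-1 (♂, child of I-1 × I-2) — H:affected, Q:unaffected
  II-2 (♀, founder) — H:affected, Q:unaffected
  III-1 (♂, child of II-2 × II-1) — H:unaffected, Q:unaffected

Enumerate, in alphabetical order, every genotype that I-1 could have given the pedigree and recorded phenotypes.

H/I-1 aff ·: Hh|HH
H/I-2 aff ·: Hh|HH
H/II-1 aff I-1×I-2: Hh
H/II-2 aff ·: Hh
H/III-1 un II-2×II-1: hh
⇒ H over [I-1,I-2,II-1,II-2,III-1]: 3 consistent
Q/I-1 ? ·: qq|Qq
Q/I-2 aff ·: Qq
Q/II-1 un I-1×I-2: qq
Q/II-2 un ·: qq
Q/III-1 un II-2×II-1: qq
⇒ Q over [I-1,I-2,II-1,II-2,III-1]: 2 consistent

I-1 ∈ {HH Qq, HH qq, Hh Qq, Hh qq}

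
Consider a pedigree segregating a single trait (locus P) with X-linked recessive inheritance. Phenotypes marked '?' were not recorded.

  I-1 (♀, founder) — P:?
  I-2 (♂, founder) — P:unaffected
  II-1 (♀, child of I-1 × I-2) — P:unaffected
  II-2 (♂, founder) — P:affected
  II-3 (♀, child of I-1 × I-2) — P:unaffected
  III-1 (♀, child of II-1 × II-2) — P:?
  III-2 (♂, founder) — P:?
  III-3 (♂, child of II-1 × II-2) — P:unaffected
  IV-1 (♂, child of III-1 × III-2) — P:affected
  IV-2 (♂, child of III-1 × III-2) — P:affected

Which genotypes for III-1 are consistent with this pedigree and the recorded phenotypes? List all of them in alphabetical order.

P/I-1 ? ·: X^PX^P|X^PX^p|X^pX^p
P/I-2 un ·: X^PY
P/II-1 un I-1×I-2: X^PX^P|X^PX^p
P/II-2 aff ·: X^pY
P/II-3 un I-1×I-2: X^PX^P|X^PX^p
P/III-1 ? II-1×II-2: X^PX^p|X^pX^p
P/III-2 ? ·: X^PY|X^pY
P/III-3 un II-1×II-2: X^PY
P/IV-1 aff III-1×III-2: X^pY
P/IV-2 aff III-1×III-2: X^pY
⇒ P over [I-1,I-2,II-1,II-2,II-3,III-1,III-2,III-3,IV-1,IV-2]: 18 consistent

III-1 ∈ {X^PX^p, X^pX^p}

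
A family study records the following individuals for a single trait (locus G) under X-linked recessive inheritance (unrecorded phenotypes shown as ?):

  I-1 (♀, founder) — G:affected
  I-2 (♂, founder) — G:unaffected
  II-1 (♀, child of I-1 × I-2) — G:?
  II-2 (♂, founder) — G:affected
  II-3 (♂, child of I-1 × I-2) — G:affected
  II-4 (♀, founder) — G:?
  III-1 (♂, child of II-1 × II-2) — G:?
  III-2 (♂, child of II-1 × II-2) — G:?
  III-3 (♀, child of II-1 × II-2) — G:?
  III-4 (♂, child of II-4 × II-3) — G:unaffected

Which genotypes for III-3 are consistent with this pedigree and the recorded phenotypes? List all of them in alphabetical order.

III-3 ∈ {X^GX^g, X^gX^g}

G/I-1 aff ·: X^gX^g
G/I-2 un ·: X^GY
G/II-1 ? I-1×I-2: X^GX^g
G/II-2 aff ·: X^gY
G/II-3 aff I-1×I-2: X^gY
G/II-4 ? ·: X^GX^G|X^GX^g
G/III-1 ? II-1×II-2: X^GY|X^gY
G/III-2 ? II-1×II-2: X^GY|X^gY
G/III-3 ? II-1×II-2: X^GX^g|X^gX^g
G/III-4 un II-4×II-3: X^GY
⇒ G over [I-1,I-2,II-1,II-2,II-3,II-4,III-1,III-2,III-3,III-4]: 16 consistent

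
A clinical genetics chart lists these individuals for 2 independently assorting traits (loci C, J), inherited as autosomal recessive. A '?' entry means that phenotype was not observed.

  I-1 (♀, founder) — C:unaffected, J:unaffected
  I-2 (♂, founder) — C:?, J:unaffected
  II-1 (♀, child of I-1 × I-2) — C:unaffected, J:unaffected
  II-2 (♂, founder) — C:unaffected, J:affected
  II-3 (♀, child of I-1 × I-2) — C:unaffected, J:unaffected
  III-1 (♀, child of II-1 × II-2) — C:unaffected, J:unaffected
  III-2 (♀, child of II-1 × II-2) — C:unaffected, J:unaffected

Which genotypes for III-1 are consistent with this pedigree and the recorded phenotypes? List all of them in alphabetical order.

III-1 ∈ {CC Jj, Cc Jj}

C/I-1 un ·: CC|Cc
C/I-2 ? ·: CC|Cc|cc
C/II-1 un I-1×I-2: CC|Cc
C/II-2 un ·: CC|Cc
C/II-3 un I-1×I-2: CC|Cc
C/III-1 un II-1×II-2: CC|Cc
C/III-2 un II-1×II-2: CC|Cc
⇒ C over [I-1,I-2,II-1,II-2,II-3,III-1,III-2]: 99 consistent
J/I-1 un ·: JJ|Jj
J/I-2 un ·: JJ|Jj
J/II-1 un I-1×I-2: JJ|Jj
J/II-2 aff ·: jj
J/II-3 un I-1×I-2: JJ|Jj
J/III-1 un II-1×II-2: Jj
J/III-2 un II-1×II-2: Jj
⇒ J over [I-1,I-2,II-1,II-2,II-3,III-1,III-2]: 13 consistent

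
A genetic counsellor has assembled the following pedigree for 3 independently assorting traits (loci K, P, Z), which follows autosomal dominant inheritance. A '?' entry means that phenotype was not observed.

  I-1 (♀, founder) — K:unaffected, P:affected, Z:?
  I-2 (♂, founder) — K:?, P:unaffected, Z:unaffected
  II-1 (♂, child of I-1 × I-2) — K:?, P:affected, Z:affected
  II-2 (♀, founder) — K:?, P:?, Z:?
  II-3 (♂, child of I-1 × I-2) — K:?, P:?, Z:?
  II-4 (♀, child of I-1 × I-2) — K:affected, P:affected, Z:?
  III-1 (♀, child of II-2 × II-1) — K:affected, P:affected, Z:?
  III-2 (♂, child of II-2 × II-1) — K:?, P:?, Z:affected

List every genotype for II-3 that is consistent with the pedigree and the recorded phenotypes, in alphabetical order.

K/I-1 un ·: kk
K/I-2 ? ·: Kk|KK
K/II-1 ? I-1×I-2: kk|Kk
K/II-2 ? ·: kk|Kk|KK
K/II-3 ? I-1×I-2: kk|Kk
K/II-4 aff I-1×I-2: Kk
K/III-1 aff II-2×II-1: Kk|KK
K/III-2 ? II-2×II-1: kk|Kk|KK
⇒ K over [I-1,I-2,II-1,II-2,II-3,II-4,III-1,III-2]: 42 consistent
P/I-1 aff ·: Pp|PP
P/I-2 un ·: pp
P/II-1 aff I-1×I-2: Pp
P/II-2 ? ·: pp|Pp|PP
P/II-3 ? I-1×I-2: pp|Pp
P/II-4 aff I-1×I-2: Pp
P/III-1 aff II-2×II-1: Pp|PP
P/III-2 ? II-2×II-1: pp|Pp|PP
⇒ P over [I-1,I-2,II-1,II-2,II-3,II-4,III-1,III-2]: 36 consistent
Z/I-1 ? ·: Zz|ZZ
Z/I-2 un ·: zz
Z/II-1 aff I-1×I-2: Zz
Z/II-2 ? ·: zz|Zz|ZZ
Z/II-3 ? I-1×I-2: zz|Zz
Z/II-4 ? I-1×I-2: zz|Zz
Z/III-1 ? II-2×II-1: zz|Zz|ZZ
Z/III-2 aff II-2×II-1: Zz|ZZ
⇒ Z over [I-1,I-2,II-1,II-2,II-3,II-4,III-1,III-2]: 60 consistent

II-3 ∈ {Kk Pp Zz, Kk Pp zz, Kk pp Zz, Kk pp zz, kk Pp Zz, kk Pp zz, kk pp Zz, kk pp zz}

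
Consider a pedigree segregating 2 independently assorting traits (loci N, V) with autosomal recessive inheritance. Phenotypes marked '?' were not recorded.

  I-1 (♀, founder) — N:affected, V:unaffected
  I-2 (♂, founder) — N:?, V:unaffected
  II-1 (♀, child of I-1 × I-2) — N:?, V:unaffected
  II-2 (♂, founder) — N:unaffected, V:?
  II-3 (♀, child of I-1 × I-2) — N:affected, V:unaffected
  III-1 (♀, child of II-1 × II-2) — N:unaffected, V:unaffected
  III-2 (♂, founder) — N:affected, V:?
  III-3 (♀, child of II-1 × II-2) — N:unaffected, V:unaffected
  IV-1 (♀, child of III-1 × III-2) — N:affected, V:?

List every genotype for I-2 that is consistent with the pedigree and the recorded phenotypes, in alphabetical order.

I-2 ∈ {Nn VV, Nn Vv, nn VV, nn Vv}

N/I-1 aff ·: nn
N/I-2 ? ·: Nn|nn
N/II-1 ? I-1×I-2: Nn|nn
N/II-2 un ·: NN|Nn
N/II-3 aff I-1×I-2: nn
N/III-1 un II-1×II-2: Nn
N/III-2 aff ·: nn
N/III-3 un II-1×II-2: NN|Nn
N/IV-1 aff III-1×III-2: nn
⇒ N over [I-1,I-2,II-1,II-2,II-3,III-1,III-2,III-3,IV-1]: 8 consistent
V/I-1 un ·: VV|Vv
V/I-2 un ·: VV|Vv
V/II-1 un I-1×I-2: VV|Vv
V/II-2 ? ·: VV|Vv|vv
V/II-3 un I-1×I-2: VV|Vv
V/III-1 un II-1×II-2: VV|Vv
V/III-2 ? ·: VV|Vv|vv
V/III-3 un II-1×II-2: VV|Vv
V/IV-1 ? III-1×III-2: VV|Vv|vv
⇒ V over [I-1,I-2,II-1,II-2,II-3,III-1,III-2,III-3,IV-1]: 537 consistent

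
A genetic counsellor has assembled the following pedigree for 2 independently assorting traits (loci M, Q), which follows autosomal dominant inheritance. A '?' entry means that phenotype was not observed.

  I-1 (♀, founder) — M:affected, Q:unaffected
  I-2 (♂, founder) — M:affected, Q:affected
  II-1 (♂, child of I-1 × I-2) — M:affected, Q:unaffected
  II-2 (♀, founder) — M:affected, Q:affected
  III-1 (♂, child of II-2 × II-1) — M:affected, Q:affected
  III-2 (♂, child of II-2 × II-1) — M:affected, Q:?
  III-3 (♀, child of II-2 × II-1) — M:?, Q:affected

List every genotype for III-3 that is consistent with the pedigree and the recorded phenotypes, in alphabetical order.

M/I-1 aff ·: Mm|MM
M/I-2 aff ·: Mm|MM
M/II-1 aff I-1×I-2: Mm|MM
M/II-2 aff ·: Mm|MM
M/III-1 aff II-2×II-1: Mm|MM
M/III-2 aff II-2×II-1: Mm|MM
M/III-3 ? II-2×II-1: mm|Mm|MM
⇒ M over [I-1,I-2,II-1,II-2,III-1,III-2,III-3]: 96 consistent
Q/I-1 un ·: qq
Q/I-2 aff ·: Qq
Q/II-1 un I-1×I-2: qq
Q/II-2 aff ·: Qq|QQ
Q/III-1 aff II-2×II-1: Qq
Q/III-2 ? II-2×II-1: qq|Qq
Q/III-3 aff II-2×II-1: Qq
⇒ Q over [I-1,I-2,II-1,II-2,III-1,III-2,III-3]: 3 consistent

III-3 ∈ {MM Qq, Mm Qq, mm Qq}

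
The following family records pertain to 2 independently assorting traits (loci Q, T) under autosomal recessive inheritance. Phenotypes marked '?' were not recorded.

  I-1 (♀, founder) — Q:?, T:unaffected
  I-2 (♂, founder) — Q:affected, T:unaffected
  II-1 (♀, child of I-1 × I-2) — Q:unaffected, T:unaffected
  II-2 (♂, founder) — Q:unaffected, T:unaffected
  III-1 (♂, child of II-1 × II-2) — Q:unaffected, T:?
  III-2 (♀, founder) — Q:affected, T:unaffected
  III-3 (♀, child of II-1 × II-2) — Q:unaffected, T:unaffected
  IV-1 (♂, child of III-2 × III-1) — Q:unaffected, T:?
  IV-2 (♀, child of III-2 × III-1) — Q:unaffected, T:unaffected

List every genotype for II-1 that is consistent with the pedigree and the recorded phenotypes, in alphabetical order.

Q/I-1 ? ·: QQ|Qq
Q/I-2 aff ·: qq
Q/II-1 un I-1×I-2: Qq
Q/II-2 un ·: QQ|Qq
Q/III-1 un II-1×II-2: QQ|Qq
Q/III-2 aff ·: qq
Q/III-3 un II-1×II-2: QQ|Qq
Q/IV-1 un III-2×III-1: Qq
Q/IV-2 un III-2×III-1: Qq
⇒ Q over [I-1,I-2,II-1,II-2,III-1,III-2,III-3,IV-1,IV-2]: 16 consistent
T/I-1 un ·: TT|Tt
T/I-2 un ·: TT|Tt
T/II-1 un I-1×I-2: TT|Tt
T/II-2 un ·: TT|Tt
T/III-1 ? II-1×II-2: TT|Tt|tt
T/III-2 un ·: TT|Tt
T/III-3 un II-1×II-2: TT|Tt
T/IV-1 ? III-2×III-1: TT|Tt|tt
T/IV-2 un III-2×III-1: TT|Tt
⇒ T over [I-1,I-2,II-1,II-2,III-1,III-2,III-3,IV-1,IV-2]: 338 consistent

II-1 ∈ {Qq TT, Qq Tt}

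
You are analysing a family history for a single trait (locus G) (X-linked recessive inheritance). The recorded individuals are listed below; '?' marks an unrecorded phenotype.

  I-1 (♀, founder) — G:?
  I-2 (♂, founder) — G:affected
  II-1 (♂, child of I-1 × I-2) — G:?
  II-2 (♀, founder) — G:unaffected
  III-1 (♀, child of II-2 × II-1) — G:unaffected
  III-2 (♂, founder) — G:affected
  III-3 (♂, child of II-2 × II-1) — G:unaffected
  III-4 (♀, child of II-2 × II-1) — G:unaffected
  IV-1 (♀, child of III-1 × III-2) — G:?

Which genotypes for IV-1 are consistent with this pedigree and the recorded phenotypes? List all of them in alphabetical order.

G/I-1 ? ·: X^GX^G|X^GX^g|X^gX^g
G/I-2 aff ·: X^gY
G/II-1 ? I-1×I-2: X^GY|X^gY
G/II-2 un ·: X^GX^G|X^GX^g
G/III-1 un II-2×II-1: X^GX^G|X^GX^g
G/III-2 aff ·: X^gY
G/III-3 un II-2×II-1: X^GY
G/III-4 un II-2×II-1: X^GX^G|X^GX^g
G/IV-1 ? III-1×III-2: X^GX^g|X^gX^g
⇒ G over [I-1,I-2,II-1,II-2,III-1,III-2,III-3,III-4,IV-1]: 22 consistent

IV-1 ∈ {X^GX^g, X^gX^g}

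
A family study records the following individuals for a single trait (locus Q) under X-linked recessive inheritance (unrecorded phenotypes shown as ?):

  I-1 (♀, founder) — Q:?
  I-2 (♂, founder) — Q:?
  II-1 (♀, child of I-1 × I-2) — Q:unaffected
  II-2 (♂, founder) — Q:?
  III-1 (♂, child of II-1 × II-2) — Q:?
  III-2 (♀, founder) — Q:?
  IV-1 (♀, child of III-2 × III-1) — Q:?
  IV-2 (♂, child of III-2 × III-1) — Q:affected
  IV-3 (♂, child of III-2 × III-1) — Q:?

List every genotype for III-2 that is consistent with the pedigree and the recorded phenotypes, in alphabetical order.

Q/I-1 ? ·: X^QX^Q|X^QX^q|X^qX^q
Q/I-2 ? ·: X^QY|X^qY
Q/II-1 un I-1×I-2: X^QX^Q|X^QX^q
Q/II-2 ? ·: X^QY|X^qY
Q/III-1 ? II-1×II-2: X^QY|X^qY
Q/III-2 ? ·: X^QX^q|X^qX^q
Q/IV-1 ? III-2×III-1: X^QX^Q|X^QX^q|X^qX^q
Q/IV-2 aff III-2×III-1: X^qY
Q/IV-3 ? III-2×III-1: X^QY|X^qY
⇒ Q over [I-1,I-2,II-1,II-2,III-1,III-2,IV-1,IV-2,IV-3]: 100 consistent

III-2 ∈ {X^QX^q, X^qX^q}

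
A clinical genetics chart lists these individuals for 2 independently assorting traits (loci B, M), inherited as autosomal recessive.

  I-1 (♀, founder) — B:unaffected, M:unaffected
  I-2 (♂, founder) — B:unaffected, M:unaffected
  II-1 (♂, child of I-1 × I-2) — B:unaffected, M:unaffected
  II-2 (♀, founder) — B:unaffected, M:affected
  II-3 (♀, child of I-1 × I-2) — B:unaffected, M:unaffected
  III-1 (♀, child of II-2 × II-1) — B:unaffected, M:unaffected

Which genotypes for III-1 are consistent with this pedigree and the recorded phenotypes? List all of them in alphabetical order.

B/I-1 un ·: BB|Bb
B/I-2 un ·: BB|Bb
B/II-1 un I-1×I-2: BB|Bb
B/II-2 un ·: BB|Bb
B/II-3 un I-1×I-2: BB|Bb
B/III-1 un II-2×II-1: BB|Bb
⇒ B over [I-1,I-2,II-1,II-2,II-3,III-1]: 45 consistent
M/I-1 un ·: MM|Mm
M/I-2 un ·: MM|Mm
M/II-1 un I-1×I-2: MM|Mm
M/II-2 aff ·: mm
M/II-3 un I-1×I-2: MM|Mm
M/III-1 un II-2×II-1: Mm
⇒ M over [I-1,I-2,II-1,II-2,II-3,III-1]: 13 consistent

III-1 ∈ {BB Mm, Bb Mm}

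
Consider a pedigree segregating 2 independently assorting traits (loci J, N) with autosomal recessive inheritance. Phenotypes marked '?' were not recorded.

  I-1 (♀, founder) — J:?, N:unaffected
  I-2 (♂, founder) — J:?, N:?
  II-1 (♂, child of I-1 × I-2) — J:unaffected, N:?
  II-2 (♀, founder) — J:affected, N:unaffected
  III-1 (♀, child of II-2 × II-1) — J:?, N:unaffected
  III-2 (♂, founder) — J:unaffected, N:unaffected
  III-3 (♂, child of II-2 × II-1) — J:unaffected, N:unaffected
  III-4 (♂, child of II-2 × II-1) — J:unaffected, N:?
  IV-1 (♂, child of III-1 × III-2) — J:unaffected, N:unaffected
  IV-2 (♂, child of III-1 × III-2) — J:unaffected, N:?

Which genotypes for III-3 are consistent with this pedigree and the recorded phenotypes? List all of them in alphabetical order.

J/I-1 ? ·: JJ|Jj|jj
J/I-2 ? ·: JJ|Jj|jj
J/II-1 un I-1×I-2: JJ|Jj
J/II-2 aff ·: jj
J/III-1 ? II-2×II-1: Jj|jj
J/III-2 un ·: JJ|Jj
J/III-3 un II-2×II-1: Jj
J/III-4 un II-2×II-1: Jj
J/IV-1 un III-1×III-2: JJ|Jj
J/IV-2 un III-1×III-2: JJ|Jj
⇒ J over [I-1,I-2,II-1,II-2,III-1,III-2,III-3,III-4,IV-1,IV-2]: 102 consistent
N/I-1 un ·: NN|Nn
N/I-2 ? ·: NN|Nn|nn
N/II-1 ? I-1×I-2: NN|Nn|nn
N/II-2 un ·: NN|Nn
N/III-1 un II-2×II-1: NN|Nn
N/III-2 un ·: NN|Nn
N/III-3 un II-2×II-1: NN|Nn
N/III-4 ? II-2×II-1: NN|Nn|nn
N/IV-1 un III-1×III-2: NN|Nn
N/IV-2 ? III-1×III-2: NN|Nn|nn
⇒ N over [I-1,I-2,II-1,II-2,III-1,III-2,III-3,III-4,IV-1,IV-2]: 1070 consistent

III-3 ∈ {Jj NN, Jj Nn}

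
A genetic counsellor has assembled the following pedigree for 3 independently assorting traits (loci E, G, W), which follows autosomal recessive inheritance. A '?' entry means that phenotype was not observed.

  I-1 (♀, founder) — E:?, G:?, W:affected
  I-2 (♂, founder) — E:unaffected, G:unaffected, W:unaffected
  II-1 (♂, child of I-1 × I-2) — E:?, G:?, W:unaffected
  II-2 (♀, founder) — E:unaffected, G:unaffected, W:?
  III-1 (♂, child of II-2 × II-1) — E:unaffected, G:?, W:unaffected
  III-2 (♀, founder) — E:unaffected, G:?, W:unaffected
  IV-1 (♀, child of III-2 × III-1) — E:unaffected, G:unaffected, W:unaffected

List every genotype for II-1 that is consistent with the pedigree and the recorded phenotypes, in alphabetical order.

II-1 ∈ {EE GG Ww, EE Gg Ww, EE gg Ww, Ee GG Ww, Ee Gg Ww, Ee gg Ww, ee GG Ww, ee Gg Ww, ee gg Ww}

E/I-1 ? ·: EE|Ee|ee
E/I-2 un ·: EE|Ee
E/II-1 ? I-1×I-2: EE|Ee|ee
E/II-2 un ·: EE|Ee
E/III-1 un II-2×II-1: EE|Ee
E/III-2 un ·: EE|Ee
E/IV-1 un III-2×III-1: EE|Ee
⇒ E over [I-1,I-2,II-1,II-2,III-1,III-2,IV-1]: 126 consistent
G/I-1 ? ·: GG|Gg|gg
G/I-2 un ·: GG|Gg
G/II-1 ? I-1×I-2: GG|Gg|gg
G/II-2 un ·: GG|Gg
G/III-1 ? II-2×II-1: GG|Gg|gg
G/III-2 ? ·: GG|Gg|gg
G/IV-1 un III-2×III-1: GG|Gg
⇒ G over [I-1,I-2,II-1,II-2,III-1,III-2,IV-1]: 176 consistent
W/I-1 aff ·: ww
W/I-2 un ·: WW|Ww
W/II-1 un I-1×I-2: Ww
W/II-2 ? ·: WW|Ww|ww
W/III-1 un II-2×II-1: WW|Ww
W/III-2 un ·: WW|Ww
W/IV-1 un III-2×III-1: WW|Ww
⇒ W over [I-1,I-2,II-1,II-2,III-1,III-2,IV-1]: 36 consistent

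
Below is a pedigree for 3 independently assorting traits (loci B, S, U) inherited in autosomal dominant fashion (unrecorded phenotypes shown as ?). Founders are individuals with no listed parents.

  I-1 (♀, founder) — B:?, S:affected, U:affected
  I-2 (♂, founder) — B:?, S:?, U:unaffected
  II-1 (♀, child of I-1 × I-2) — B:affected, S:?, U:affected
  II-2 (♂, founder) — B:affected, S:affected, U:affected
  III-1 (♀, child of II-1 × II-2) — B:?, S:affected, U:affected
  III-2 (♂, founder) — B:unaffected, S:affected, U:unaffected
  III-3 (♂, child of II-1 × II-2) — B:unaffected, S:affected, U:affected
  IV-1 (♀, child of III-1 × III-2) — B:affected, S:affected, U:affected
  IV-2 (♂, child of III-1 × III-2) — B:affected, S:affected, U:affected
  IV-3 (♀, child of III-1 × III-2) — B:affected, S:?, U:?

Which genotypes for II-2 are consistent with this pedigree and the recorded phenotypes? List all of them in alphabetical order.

II-2 ∈ {Bb SS UU, Bb SS Uu, Bb Ss UU, Bb Ss Uu}

B/I-1 ? ·: bb|Bb|BB
B/I-2 ? ·: bb|Bb|BB
B/II-1 aff I-1×I-2: Bb
B/II-2 aff ·: Bb
B/III-1 ? II-1×II-2: Bb|BB
B/III-2 un ·: bb
B/III-3 un II-1×II-2: bb
B/IV-1 aff III-1×III-2: Bb
B/IV-2 aff III-1×III-2: Bb
B/IV-3 aff III-1×III-2: Bb
⇒ B over [I-1,I-2,II-1,II-2,III-1,III-2,III-3,IV-1,IV-2,IV-3]: 14 consistent
S/I-1 aff ·: Ss|SS
S/I-2 ? ·: ss|Ss|SS
S/II-1 ? I-1×I-2: ss|Ss|SS
S/II-2 aff ·: Ss|SS
S/III-1 aff II-1×II-2: Ss|SS
S/III-2 aff ·: Ss|SS
S/III-3 aff II-1×II-2: Ss|SS
S/IV-1 aff III-1×III-2: Ss|SS
S/IV-2 aff III-1×III-2: Ss|SS
S/IV-3 ? III-1×III-2: ss|Ss|SS
⇒ S over [I-1,I-2,II-1,II-2,III-1,III-2,III-3,IV-1,IV-2,IV-3]: 928 consistent
U/I-1 aff ·: Uu|UU
U/I-2 un ·: uu
U/II-1 aff I-1×I-2: Uu
U/II-2 aff ·: Uu|UU
U/III-1 aff II-1×II-2: Uu|UU
U/III-2 un ·: uu
U/III-3 aff II-1×II-2: Uu|UU
U/IV-1 aff III-1×III-2: Uu
U/IV-2 aff III-1×III-2: Uu
U/IV-3 ? III-1×III-2: uu|Uu
⇒ U over [I-1,I-2,II-1,II-2,III-1,III-2,III-3,IV-1,IV-2,IV-3]: 24 consistent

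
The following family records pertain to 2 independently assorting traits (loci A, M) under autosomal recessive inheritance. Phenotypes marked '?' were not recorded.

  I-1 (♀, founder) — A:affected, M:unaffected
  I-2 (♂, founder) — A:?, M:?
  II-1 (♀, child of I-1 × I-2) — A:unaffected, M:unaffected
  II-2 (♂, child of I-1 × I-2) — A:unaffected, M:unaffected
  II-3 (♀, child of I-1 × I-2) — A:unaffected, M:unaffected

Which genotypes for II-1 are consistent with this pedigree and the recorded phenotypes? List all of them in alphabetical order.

II-1 ∈ {Aa MM, Aa Mm}

A/I-1 aff ·: aa
A/I-2 ? ·: AA|Aa
A/II-1 un I-1×I-2: Aa
A/II-2 un I-1×I-2: Aa
A/II-3 un I-1×I-2: Aa
⇒ A over [I-1,I-2,II-1,II-2,II-3]: 2 consistent
M/I-1 un ·: MM|Mm
M/I-2 ? ·: MM|Mm|mm
M/II-1 un I-1×I-2: MM|Mm
M/II-2 un I-1×I-2: MM|Mm
M/II-3 un I-1×I-2: MM|Mm
⇒ M over [I-1,I-2,II-1,II-2,II-3]: 27 consistent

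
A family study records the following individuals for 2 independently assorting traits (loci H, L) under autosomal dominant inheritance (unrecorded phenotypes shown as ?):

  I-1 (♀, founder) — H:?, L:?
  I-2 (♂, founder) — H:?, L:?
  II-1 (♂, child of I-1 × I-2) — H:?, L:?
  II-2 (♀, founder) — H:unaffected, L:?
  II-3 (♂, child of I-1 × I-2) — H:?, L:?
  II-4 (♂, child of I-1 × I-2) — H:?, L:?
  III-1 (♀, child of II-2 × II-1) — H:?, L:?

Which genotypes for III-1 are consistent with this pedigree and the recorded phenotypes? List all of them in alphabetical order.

III-1 ∈ {Hh LL, Hh Ll, Hh ll, hh LL, hh Ll, hh ll}

H/I-1 ? ·: hh|Hh|HH
H/I-2 ? ·: hh|Hh|HH
H/II-1 ? I-1×I-2: hh|Hh|HH
H/II-2 un ·: hh
H/II-3 ? I-1×I-2: hh|Hh|HH
H/II-4 ? I-1×I-2: hh|Hh|HH
H/III-1 ? II-2×II-1: hh|Hh
⇒ H over [I-1,I-2,II-1,II-2,II-3,II-4,III-1]: 90 consistent
L/I-1 ? ·: ll|Ll|LL
L/I-2 ? ·: ll|Ll|LL
L/II-1 ? I-1×I-2: ll|Ll|LL
L/II-2 ? ·: ll|Ll|LL
L/II-3 ? I-1×I-2: ll|Ll|LL
L/II-4 ? I-1×I-2: ll|Ll|LL
L/III-1 ? II-2×II-1: ll|Ll|LL
⇒ L over [I-1,I-2,II-1,II-2,II-3,II-4,III-1]: 333 consistent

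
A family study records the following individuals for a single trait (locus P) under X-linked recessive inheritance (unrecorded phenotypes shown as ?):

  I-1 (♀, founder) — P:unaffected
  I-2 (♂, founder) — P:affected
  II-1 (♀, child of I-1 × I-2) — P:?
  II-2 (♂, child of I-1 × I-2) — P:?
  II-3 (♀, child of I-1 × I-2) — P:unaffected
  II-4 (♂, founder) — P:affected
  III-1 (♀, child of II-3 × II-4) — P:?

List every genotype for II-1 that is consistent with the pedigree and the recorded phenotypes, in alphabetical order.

P/I-1 un ·: X^PX^P|X^PX^p
P/I-2 aff ·: X^pY
P/II-1 ? I-1×I-2: X^PX^p|X^pX^p
P/II-2 ? I-1×I-2: X^PY|X^pY
P/II-3 un I-1×I-2: X^PX^p
P/II-4 aff ·: X^pY
P/III-1 ? II-3×II-4: X^PX^p|X^pX^p
⇒ P over [I-1,I-2,II-1,II-2,II-3,II-4,III-1]: 10 consistent

II-1 ∈ {X^PX^p, X^pX^p}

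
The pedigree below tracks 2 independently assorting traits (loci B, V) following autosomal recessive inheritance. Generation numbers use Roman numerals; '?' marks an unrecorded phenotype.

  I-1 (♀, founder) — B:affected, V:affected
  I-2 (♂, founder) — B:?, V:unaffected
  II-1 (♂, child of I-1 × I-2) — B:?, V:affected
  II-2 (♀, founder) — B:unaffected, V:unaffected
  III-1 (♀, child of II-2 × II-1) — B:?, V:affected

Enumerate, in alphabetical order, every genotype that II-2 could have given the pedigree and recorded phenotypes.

II-2 ∈ {BB Vv, Bb Vv}

B/I-1 aff ·: bb
B/I-2 ? ·: BB|Bb|bb
B/II-1 ? I-1×I-2: Bb|bb
B/II-2 un ·: BB|Bb
B/III-1 ? II-2×II-1: BB|Bb|bb
⇒ B over [I-1,I-2,II-1,II-2,III-1]: 16 consistent
V/I-1 aff ·: vv
V/I-2 un ·: Vv
V/II-1 aff I-1×I-2: vv
V/II-2 un ·: Vv
V/III-1 aff II-2×II-1: vv
⇒ V over [I-1,I-2,II-1,II-2,III-1]: 1 consistent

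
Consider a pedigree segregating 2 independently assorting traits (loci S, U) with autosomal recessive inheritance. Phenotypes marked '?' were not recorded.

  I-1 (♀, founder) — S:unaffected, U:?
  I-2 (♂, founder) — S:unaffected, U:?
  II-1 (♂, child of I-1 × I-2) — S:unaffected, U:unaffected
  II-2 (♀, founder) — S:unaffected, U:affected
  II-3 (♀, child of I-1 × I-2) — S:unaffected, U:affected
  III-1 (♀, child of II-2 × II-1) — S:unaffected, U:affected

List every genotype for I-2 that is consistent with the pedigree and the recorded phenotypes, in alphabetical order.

I-2 ∈ {SS Uu, SS uu, Ss Uu, Ss uu}

S/I-1 un ·: SS|Ss
S/I-2 un ·: SS|Ss
S/II-1 un I-1×I-2: SS|Ss
S/II-2 un ·: SS|Ss
S/II-3 un I-1×I-2: SS|Ss
S/III-1 un II-2×II-1: SS|Ss
⇒ S over [I-1,I-2,II-1,II-2,II-3,III-1]: 45 consistent
U/I-1 ? ·: Uu|uu
U/I-2 ? ·: Uu|uu
U/II-1 un I-1×I-2: Uu
U/II-2 aff ·: uu
U/II-3 aff I-1×I-2: uu
U/III-1 aff II-2×II-1: uu
⇒ U over [I-1,I-2,II-1,II-2,II-3,III-1]: 3 consistent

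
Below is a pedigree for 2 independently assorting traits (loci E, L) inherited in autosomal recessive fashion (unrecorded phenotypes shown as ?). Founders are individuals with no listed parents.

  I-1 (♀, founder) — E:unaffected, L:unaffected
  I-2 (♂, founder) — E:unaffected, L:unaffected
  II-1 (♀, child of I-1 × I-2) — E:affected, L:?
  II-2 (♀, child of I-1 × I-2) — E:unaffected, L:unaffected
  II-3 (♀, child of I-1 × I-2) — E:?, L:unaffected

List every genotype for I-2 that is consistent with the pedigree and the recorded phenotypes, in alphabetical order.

E/I-1 un ·: Ee
E/I-2 un ·: Ee
E/II-1 aff I-1×I-2: ee
E/II-2 un I-1×I-2: EE|Ee
E/II-3 ? I-1×I-2: EE|Ee|ee
⇒ E over [I-1,I-2,II-1,II-2,II-3]: 6 consistent
L/I-1 un ·: LL|Ll
L/I-2 un ·: LL|Ll
L/II-1 ? I-1×I-2: LL|Ll|ll
L/II-2 un I-1×I-2: LL|Ll
L/II-3 un I-1×I-2: LL|Ll
⇒ L over [I-1,I-2,II-1,II-2,II-3]: 29 consistent

I-2 ∈ {Ee LL, Ee Ll}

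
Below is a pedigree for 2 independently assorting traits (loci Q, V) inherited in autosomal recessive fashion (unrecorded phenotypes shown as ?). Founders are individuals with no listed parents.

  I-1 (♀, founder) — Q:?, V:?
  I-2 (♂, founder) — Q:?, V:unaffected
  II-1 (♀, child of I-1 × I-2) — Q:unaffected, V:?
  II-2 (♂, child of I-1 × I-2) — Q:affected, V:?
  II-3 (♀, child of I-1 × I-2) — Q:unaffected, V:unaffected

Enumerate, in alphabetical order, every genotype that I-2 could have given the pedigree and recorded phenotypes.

I-2 ∈ {Qq VV, Qq Vv, qq VV, qq Vv}

Q/I-1 ? ·: Qq|qq
Q/I-2 ? ·: Qq|qq
Q/II-1 un I-1×I-2: QQ|Qq
Q/II-2 aff I-1×I-2: qq
Q/II-3 un I-1×I-2: QQ|Qq
⇒ Q over [I-1,I-2,II-1,II-2,II-3]: 6 consistent
V/I-1 ? ·: VV|Vv|vv
V/I-2 un ·: VV|Vv
V/II-1 ? I-1×I-2: VV|Vv|vv
V/II-2 ? I-1×I-2: VV|Vv|vv
V/II-3 un I-1×I-2: VV|Vv
⇒ V over [I-1,I-2,II-1,II-2,II-3]: 40 consistent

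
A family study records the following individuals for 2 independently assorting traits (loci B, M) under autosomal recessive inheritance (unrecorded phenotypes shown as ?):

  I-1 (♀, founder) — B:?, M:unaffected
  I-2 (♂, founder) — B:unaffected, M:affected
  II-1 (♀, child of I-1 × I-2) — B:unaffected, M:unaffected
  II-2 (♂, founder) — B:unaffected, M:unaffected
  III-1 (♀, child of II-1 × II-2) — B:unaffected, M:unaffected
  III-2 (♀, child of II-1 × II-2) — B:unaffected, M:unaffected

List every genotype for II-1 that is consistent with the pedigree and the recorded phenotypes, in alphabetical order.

B/I-1 ? ·: BB|Bb|bb
B/I-2 un ·: BB|Bb
B/II-1 un I-1×I-2: BB|Bb
B/II-2 un ·: BB|Bb
B/III-1 un II-1×II-2: BB|Bb
B/III-2 un II-1×II-2: BB|Bb
⇒ B over [I-1,I-2,II-1,II-2,III-1,III-2]: 60 consistent
M/I-1 un ·: MM|Mm
M/I-2 aff ·: mm
M/II-1 un I-1×I-2: Mm
M/II-2 un ·: MM|Mm
M/III-1 un II-1×II-2: MM|Mm
M/III-2 un II-1×II-2: MM|Mm
⇒ M over [I-1,I-2,II-1,II-2,III-1,III-2]: 16 consistent

II-1 ∈ {BB Mm, Bb Mm}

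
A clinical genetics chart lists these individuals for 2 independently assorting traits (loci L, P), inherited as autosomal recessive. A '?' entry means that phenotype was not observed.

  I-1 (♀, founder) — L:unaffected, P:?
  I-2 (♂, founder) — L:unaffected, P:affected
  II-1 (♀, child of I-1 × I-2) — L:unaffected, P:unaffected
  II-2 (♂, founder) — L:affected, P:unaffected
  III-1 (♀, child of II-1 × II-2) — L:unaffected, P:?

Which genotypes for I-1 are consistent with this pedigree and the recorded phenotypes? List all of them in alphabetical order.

I-1 ∈ {LL PP, LL Pp, Ll PP, Ll Pp}

L/I-1 un ·: LL|Ll
L/I-2 un ·: LL|Ll
L/II-1 un I-1×I-2: LL|Ll
L/II-2 aff ·: ll
L/III-1 un II-1×II-2: Ll
⇒ L over [I-1,I-2,II-1,II-2,III-1]: 7 consistent
P/I-1 ? ·: PP|Pp
P/I-2 aff ·: pp
P/II-1 un I-1×I-2: Pp
P/II-2 un ·: PP|Pp
P/III-1 ? II-1×II-2: PP|Pp|pp
⇒ P over [I-1,I-2,II-1,II-2,III-1]: 10 consistent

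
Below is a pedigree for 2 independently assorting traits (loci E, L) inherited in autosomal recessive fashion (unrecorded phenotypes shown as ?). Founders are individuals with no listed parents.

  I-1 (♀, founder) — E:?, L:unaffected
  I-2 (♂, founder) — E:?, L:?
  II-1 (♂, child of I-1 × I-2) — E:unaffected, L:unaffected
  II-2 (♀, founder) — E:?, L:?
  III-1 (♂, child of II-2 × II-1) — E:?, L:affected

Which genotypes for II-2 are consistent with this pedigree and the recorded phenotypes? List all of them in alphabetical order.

II-2 ∈ {EE Ll, EE ll, Ee Ll, Ee ll, ee Ll, ee ll}

E/I-1 ? ·: EE|Ee|ee
E/I-2 ? ·: EE|Ee|ee
E/II-1 un I-1×I-2: EE|Ee
E/II-2 ? ·: EE|Ee|ee
E/III-1 ? II-2×II-1: EE|Ee|ee
⇒ E over [I-1,I-2,II-1,II-2,III-1]: 65 consistent
L/I-1 un ·: LL|Ll
L/I-2 ? ·: LL|Ll|ll
L/II-1 un I-1×I-2: Ll
L/II-2 ? ·: Ll|ll
L/III-1 aff II-2×II-1: ll
⇒ L over [I-1,I-2,II-1,II-2,III-1]: 10 consistent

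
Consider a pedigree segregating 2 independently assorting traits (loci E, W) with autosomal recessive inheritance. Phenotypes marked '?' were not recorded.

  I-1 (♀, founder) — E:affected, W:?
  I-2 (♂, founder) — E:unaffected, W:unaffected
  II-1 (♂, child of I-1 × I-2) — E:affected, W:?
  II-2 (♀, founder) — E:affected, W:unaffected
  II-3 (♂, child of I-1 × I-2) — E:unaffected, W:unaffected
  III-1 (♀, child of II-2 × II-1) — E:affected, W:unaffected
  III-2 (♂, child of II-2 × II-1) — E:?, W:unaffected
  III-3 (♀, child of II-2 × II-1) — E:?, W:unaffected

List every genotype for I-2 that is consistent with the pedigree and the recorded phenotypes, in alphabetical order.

I-2 ∈ {Ee WW, Ee Ww}

E/I-1 aff ·: ee
E/I-2 un ·: Ee
E/II-1 aff I-1×I-2: ee
E/II-2 aff ·: ee
E/II-3 un I-1×I-2: Ee
E/III-1 aff II-2×II-1: ee
E/III-2 ? II-2×II-1: ee
E/III-3 ? II-2×II-1: ee
⇒ E over [I-1,I-2,II-1,II-2,II-3,III-1,III-2,III-3]: 1 consistent
W/I-1 ? ·: WW|Ww|ww
W/I-2 un ·: WW|Ww
W/II-1 ? I-1×I-2: WW|Ww|ww
W/II-2 un ·: WW|Ww
W/II-3 un I-1×I-2: WW|Ww
W/III-1 un II-2×II-1: WW|Ww
W/III-2 un II-2×II-1: WW|Ww
W/III-3 un II-2×II-1: WW|Ww
⇒ W over [I-1,I-2,II-1,II-2,II-3,III-1,III-2,III-3]: 197 consistent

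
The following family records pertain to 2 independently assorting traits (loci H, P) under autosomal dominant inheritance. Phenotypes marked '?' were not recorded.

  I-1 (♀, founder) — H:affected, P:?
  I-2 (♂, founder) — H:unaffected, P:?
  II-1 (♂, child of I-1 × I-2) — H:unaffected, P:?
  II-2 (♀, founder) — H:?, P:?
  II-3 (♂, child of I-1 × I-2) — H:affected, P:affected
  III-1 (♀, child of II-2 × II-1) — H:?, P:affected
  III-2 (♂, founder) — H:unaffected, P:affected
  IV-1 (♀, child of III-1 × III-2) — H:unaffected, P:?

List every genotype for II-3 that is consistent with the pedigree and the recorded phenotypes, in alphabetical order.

II-3 ∈ {Hh PP, Hh Pp}

H/I-1 aff ·: Hh
H/I-2 un ·: hh
H/II-1 un I-1×I-2: hh
H/II-2 ? ·: hh|Hh|HH
H/II-3 aff I-1×I-2: Hh
H/III-1 ? II-2×II-1: hh|Hh
H/III-2 un ·: hh
H/IV-1 un III-1×III-2: hh
⇒ H over [I-1,I-2,II-1,II-2,II-3,III-1,III-2,IV-1]: 4 consistent
P/I-1 ? ·: pp|Pp|PP
P/I-2 ? ·: pp|Pp|PP
P/II-1 ? I-1×I-2: pp|Pp|PP
P/II-2 ? ·: pp|Pp|PP
P/II-3 aff I-1×I-2: Pp|PP
P/III-1 aff II-2×II-1: Pp|PP
P/III-2 aff ·: Pp|PP
P/IV-1 ? III-1×III-2: pp|Pp|PP
⇒ P over [I-1,I-2,II-1,II-2,II-3,III-1,III-2,IV-1]: 362 consistent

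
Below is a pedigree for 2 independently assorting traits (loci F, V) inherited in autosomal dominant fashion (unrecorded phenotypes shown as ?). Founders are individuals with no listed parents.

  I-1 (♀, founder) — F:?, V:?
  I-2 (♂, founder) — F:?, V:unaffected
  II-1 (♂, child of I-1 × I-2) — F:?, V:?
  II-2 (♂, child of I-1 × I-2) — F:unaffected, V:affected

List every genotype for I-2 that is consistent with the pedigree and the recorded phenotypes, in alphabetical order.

F/I-1 ? ·: ff|Ff
F/I-2 ? ·: ff|Ff
F/II-1 ? I-1×I-2: ff|Ff|FF
F/II-2 un I-1×I-2: ff
⇒ F over [I-1,I-2,II-1,II-2]: 8 consistent
V/I-1 ? ·: Vv|VV
V/I-2 un ·: vv
V/II-1 ? I-1×I-2: vv|Vv
V/II-2 aff I-1×I-2: Vv
⇒ V over [I-1,I-2,II-1,II-2]: 3 consistent

I-2 ∈ {Ff vv, ff vv}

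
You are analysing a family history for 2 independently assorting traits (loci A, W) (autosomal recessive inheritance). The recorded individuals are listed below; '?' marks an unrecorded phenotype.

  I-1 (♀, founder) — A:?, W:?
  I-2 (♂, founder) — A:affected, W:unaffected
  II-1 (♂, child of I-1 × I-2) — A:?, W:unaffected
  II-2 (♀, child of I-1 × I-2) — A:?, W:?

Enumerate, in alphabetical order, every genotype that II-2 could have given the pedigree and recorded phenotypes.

A/I-1 ? ·: AA|Aa|aa
A/I-2 aff ·: aa
A/II-1 ? I-1×I-2: Aa|aa
A/II-2 ? I-1×I-2: Aa|aa
⇒ A over [I-1,I-2,II-1,II-2]: 6 consistent
W/I-1 ? ·: WW|Ww|ww
W/I-2 un ·: WW|Ww
W/II-1 un I-1×I-2: WW|Ww
W/II-2 ? I-1×I-2: WW|Ww|ww
⇒ W over [I-1,I-2,II-1,II-2]: 18 consistent

II-2 ∈ {Aa WW, Aa Ww, Aa ww, aa WW, aa Ww, aa ww}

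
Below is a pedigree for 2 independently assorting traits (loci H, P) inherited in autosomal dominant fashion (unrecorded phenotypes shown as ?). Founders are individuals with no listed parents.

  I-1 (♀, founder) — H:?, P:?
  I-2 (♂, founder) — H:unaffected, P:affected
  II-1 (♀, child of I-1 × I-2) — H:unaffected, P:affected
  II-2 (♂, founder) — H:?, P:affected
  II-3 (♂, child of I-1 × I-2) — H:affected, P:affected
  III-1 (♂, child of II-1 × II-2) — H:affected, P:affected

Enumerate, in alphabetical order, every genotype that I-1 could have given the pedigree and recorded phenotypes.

H/I-1 ? ·: Hh
H/I-2 un ·: hh
H/II-1 un I-1×I-2: hh
H/II-2 ? ·: Hh|HH
H/II-3 aff I-1×I-2: Hh
H/III-1 aff II-1×II-2: Hh
⇒ H over [I-1,I-2,II-1,II-2,II-3,III-1]: 2 consistent
P/I-1 ? ·: pp|Pp|PP
P/I-2 aff ·: Pp|PP
P/II-1 aff I-1×I-2: Pp|PP
P/II-2 aff ·: Pp|PP
P/II-3 aff I-1×I-2: Pp|PP
P/III-1 aff II-1×II-2: Pp|PP
⇒ P over [I-1,I-2,II-1,II-2,II-3,III-1]: 53 consistent

I-1 ∈ {Hh PP, Hh Pp, Hh pp}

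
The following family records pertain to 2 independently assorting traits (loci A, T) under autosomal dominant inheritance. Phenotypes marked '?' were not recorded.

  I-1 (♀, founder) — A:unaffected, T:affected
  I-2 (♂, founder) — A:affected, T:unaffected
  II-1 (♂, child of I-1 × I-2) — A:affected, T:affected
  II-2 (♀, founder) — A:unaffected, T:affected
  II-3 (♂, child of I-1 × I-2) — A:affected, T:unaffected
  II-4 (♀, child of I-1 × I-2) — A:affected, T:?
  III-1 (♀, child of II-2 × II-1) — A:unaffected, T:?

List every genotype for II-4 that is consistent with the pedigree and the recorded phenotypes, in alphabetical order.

II-4 ∈ {Aa Tt, Aa tt}

A/I-1 un ·: aa
A/I-2 aff ·: Aa|AA
A/II-1 aff I-1×I-2: Aa
A/II-2 un ·: aa
A/II-3 aff I-1×I-2: Aa
A/II-4 aff I-1×I-2: Aa
A/III-1 un II-2×II-1: aa
⇒ A over [I-1,I-2,II-1,II-2,II-3,II-4,III-1]: 2 consistent
T/I-1 aff ·: Tt
T/I-2 un ·: tt
T/II-1 aff I-1×I-2: Tt
T/II-2 aff ·: Tt|TT
T/II-3 un I-1×I-2: tt
T/II-4 ? I-1×I-2: tt|Tt
T/III-1 ? II-2×II-1: tt|Tt|TT
⇒ T over [I-1,I-2,II-1,II-2,II-3,II-4,III-1]: 10 consistent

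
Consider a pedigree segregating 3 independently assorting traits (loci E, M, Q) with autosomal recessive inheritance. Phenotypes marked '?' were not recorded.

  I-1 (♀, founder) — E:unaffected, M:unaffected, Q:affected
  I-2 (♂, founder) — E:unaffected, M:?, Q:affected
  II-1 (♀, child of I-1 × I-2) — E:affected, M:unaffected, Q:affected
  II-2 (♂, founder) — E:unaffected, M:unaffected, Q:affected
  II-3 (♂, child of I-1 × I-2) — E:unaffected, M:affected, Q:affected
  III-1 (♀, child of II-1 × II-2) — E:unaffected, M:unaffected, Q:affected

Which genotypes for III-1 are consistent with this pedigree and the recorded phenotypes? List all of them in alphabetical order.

III-1 ∈ {Ee MM qq, Ee Mm qq}

E/I-1 un ·: Ee
E/I-2 un ·: Ee
E/II-1 aff I-1×I-2: ee
E/II-2 un ·: EE|Ee
E/II-3 un I-1×I-2: EE|Ee
E/III-1 un II-1×II-2: Ee
⇒ E over [I-1,I-2,II-1,II-2,II-3,III-1]: 4 consistent
M/I-1 un ·: Mm
M/I-2 ? ·: Mm|mm
M/II-1 un I-1×I-2: MM|Mm
M/II-2 un ·: MM|Mm
M/II-3 aff I-1×I-2: mm
M/III-1 un II-1×II-2: MM|Mm
⇒ M over [I-1,I-2,II-1,II-2,II-3,III-1]: 11 consistent
Q/I-1 aff ·: qq
Q/I-2 aff ·: qq
Q/II-1 aff I-1×I-2: qq
Q/II-2 aff ·: qq
Q/II-3 aff I-1×I-2: qq
Q/III-1 aff II-1×II-2: qq
⇒ Q over [I-1,I-2,II-1,II-2,II-3,III-1]: 1 consistent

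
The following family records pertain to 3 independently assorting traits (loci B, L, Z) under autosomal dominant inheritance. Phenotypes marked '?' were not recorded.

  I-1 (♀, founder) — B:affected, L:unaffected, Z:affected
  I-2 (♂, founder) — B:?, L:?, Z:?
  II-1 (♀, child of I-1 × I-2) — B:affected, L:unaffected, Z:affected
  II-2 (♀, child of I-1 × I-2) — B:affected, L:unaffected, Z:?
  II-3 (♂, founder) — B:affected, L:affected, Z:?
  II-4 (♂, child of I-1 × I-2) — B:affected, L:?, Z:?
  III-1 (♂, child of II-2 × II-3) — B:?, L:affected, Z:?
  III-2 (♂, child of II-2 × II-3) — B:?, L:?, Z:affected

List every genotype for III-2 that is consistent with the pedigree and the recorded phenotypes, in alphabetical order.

B/I-1 aff ·: Bb|BB
B/I-2 ? ·: bb|Bb|BB
B/II-1 aff I-1×I-2: Bb|BB
B/II-2 aff I-1×I-2: Bb|BB
B/II-3 aff ·: Bb|BB
B/II-4 aff I-1×I-2: Bb|BB
B/III-1 ? II-2×II-3: bb|Bb|BB
B/III-2 ? II-2×II-3: bb|Bb|BB
⇒ B over [I-1,I-2,II-1,II-2,II-3,II-4,III-1,III-2]: 247 consistent
L/I-1 un ·: ll
L/I-2 ? ·: ll|Ll
L/II-1 un I-1×I-2: ll
L/II-2 un I-1×I-2: ll
L/II-3 aff ·: Ll|LL
L/II-4 ? I-1×I-2: ll|Ll
L/III-1 aff II-2×II-3: Ll
L/III-2 ? II-2×II-3: ll|Ll
⇒ L over [I-1,I-2,II-1,II-2,II-3,II-4,III-1,III-2]: 9 consistent
Z/I-1 aff ·: Zz|ZZ
Z/I-2 ? ·: zz|Zz|ZZ
Z/II-1 aff I-1×I-2: Zz|ZZ
Z/II-2 ? I-1×I-2: zz|Zz|ZZ
Z/II-3 ? ·: zz|Zz|ZZ
Z/II-4 ? I-1×I-2: zz|Zz|ZZ
Z/III-1 ? II-2×II-3: zz|Zz|ZZ
Z/III-2 aff II-2×II-3: Zz|ZZ
⇒ Z over [I-1,I-2,II-1,II-2,II-3,II-4,III-1,III-2]: 318 consistent

III-2 ∈ {BB Ll ZZ, BB Ll Zz, BB ll ZZ, BB ll Zz, Bb Ll ZZ, Bb Ll Zz, Bb ll ZZ, Bb ll Zz, bb Ll ZZ, bb Ll Zz, bb ll ZZ, bb ll Zz}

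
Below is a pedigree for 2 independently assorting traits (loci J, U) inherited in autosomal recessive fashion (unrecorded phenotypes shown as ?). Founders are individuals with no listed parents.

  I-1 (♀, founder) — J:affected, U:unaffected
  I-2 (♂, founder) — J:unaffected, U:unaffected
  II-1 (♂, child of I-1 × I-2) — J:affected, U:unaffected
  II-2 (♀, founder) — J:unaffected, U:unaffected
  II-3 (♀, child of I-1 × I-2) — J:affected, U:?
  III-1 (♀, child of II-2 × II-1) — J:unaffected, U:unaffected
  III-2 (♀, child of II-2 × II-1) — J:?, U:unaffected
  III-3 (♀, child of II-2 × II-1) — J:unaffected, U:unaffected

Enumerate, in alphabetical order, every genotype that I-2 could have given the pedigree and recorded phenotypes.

I-2 ∈ {Jj UU, Jj Uu}

J/I-1 aff ·: jj
J/I-2 un ·: Jj
J/II-1 aff I-1×I-2: jj
J/II-2 un ·: JJ|Jj
J/II-3 aff I-1×I-2: jj
J/III-1 un II-2×II-1: Jj
J/III-2 ? II-2×II-1: Jj|jj
J/III-3 un II-2×II-1: Jj
⇒ J over [I-1,I-2,II-1,II-2,II-3,III-1,III-2,III-3]: 3 consistent
U/I-1 un ·: UU|Uu
U/I-2 un ·: UU|Uu
U/II-1 un I-1×I-2: UU|Uu
U/II-2 un ·: UU|Uu
U/II-3 ? I-1×I-2: UU|Uu|uu
U/III-1 un II-2×II-1: UU|Uu
U/III-2 un II-2×II-1: UU|Uu
U/III-3 un II-2×II-1: UU|Uu
⇒ U over [I-1,I-2,II-1,II-2,II-3,III-1,III-2,III-3]: 184 consistent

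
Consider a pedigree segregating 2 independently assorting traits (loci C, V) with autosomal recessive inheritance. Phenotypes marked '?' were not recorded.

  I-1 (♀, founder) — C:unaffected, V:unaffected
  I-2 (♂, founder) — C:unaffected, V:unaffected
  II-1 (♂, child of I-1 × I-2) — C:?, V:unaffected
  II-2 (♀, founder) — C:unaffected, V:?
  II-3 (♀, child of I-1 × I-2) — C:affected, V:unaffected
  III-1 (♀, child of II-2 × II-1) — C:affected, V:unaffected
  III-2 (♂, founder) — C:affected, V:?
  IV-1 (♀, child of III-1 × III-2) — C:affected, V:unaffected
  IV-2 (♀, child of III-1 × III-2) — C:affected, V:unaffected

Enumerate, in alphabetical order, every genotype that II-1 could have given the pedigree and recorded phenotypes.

II-1 ∈ {Cc VV, Cc Vv, cc VV, cc Vv}

C/I-1 un ·: Cc
C/I-2 un ·: Cc
C/II-1 ? I-1×I-2: Cc|cc
C/II-2 un ·: Cc
C/II-3 aff I-1×I-2: cc
C/III-1 aff II-2×II-1: cc
C/III-2 aff ·: cc
C/IV-1 aff III-1×III-2: cc
C/IV-2 aff III-1×III-2: cc
⇒ C over [I-1,I-2,II-1,II-2,II-3,III-1,III-2,IV-1,IV-2]: 2 consistent
V/I-1 un ·: VV|Vv
V/I-2 un ·: VV|Vv
V/II-1 un I-1×I-2: VV|Vv
V/II-2 ? ·: VV|Vv|vv
V/II-3 un I-1×I-2: VV|Vv
V/III-1 un II-2×II-1: VV|Vv
V/III-2 ? ·: VV|Vv|vv
V/IV-1 un III-1×III-2: VV|Vv
V/IV-2 un III-1×III-2: VV|Vv
⇒ V over [I-1,I-2,II-1,II-2,II-3,III-1,III-2,IV-1,IV-2]: 444 consistent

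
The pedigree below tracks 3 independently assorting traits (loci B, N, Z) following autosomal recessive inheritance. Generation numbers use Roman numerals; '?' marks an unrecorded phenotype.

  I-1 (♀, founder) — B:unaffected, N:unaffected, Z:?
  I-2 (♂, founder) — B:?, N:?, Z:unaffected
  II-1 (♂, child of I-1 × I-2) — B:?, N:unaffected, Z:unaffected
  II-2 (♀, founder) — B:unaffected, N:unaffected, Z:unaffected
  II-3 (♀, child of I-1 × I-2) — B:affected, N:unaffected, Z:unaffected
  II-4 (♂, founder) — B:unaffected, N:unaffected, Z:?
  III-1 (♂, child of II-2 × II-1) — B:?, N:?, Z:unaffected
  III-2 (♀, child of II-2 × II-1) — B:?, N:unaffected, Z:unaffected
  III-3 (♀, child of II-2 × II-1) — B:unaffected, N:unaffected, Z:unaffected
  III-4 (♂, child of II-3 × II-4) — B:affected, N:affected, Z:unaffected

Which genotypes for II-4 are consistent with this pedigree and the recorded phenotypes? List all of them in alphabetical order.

II-4 ∈ {Bb Nn ZZ, Bb Nn Zz, Bb Nn zz}

B/I-1 un ·: Bb
B/I-2 ? ·: Bb|bb
B/II-1 ? I-1×I-2: BB|Bb|bb
B/II-2 un ·: BB|Bb
B/II-3 aff I-1×I-2: bb
B/II-4 un ·: Bb
B/III-1 ? II-2×II-1: BB|Bb|bb
B/III-2 ? II-2×II-1: BB|Bb|bb
B/III-3 un II-2×II-1: BB|Bb
B/III-4 aff II-3×II-4: bb
⇒ B over [I-1,I-2,II-1,II-2,II-3,II-4,III-1,III-2,III-3,III-4]: 71 consistent
N/I-1 un ·: NN|Nn
N/I-2 ? ·: NN|Nn|nn
N/II-1 un I-1×I-2: NN|Nn
N/II-2 un ·: NN|Nn
N/II-3 un I-1×I-2: Nn
N/II-4 un ·: Nn
N/III-1 ? II-2×II-1: NN|Nn|nn
N/III-2 un II-2×II-1: NN|Nn
N/III-3 un II-2×II-1: NN|Nn
N/III-4 aff II-3×II-4: nn
⇒ N over [I-1,I-2,II-1,II-2,II-3,II-4,III-1,III-2,III-3,III-4]: 127 consistent
Z/I-1 ? ·: ZZ|Zz|zz
Z/I-2 un ·: ZZ|Zz
Z/II-1 un I-1×I-2: ZZ|Zz
Z/II-2 un ·: ZZ|Zz
Z/II-3 un I-1×I-2: ZZ|Zz
Z/II-4 ? ·: ZZ|Zz|zz
Z/III-1 un II-2×II-1: ZZ|Zz
Z/III-2 un II-2×II-1: ZZ|Zz
Z/III-3 un II-2×II-1: ZZ|Zz
Z/III-4 un II-3×II-4: ZZ|Zz
⇒ Z over [I-1,I-2,II-1,II-2,II-3,II-4,III-1,III-2,III-3,III-4]: 871 consistent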